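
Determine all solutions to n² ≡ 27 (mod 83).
The square roots of 27 mod 83 are 44 and 39. Verify: 44² = 1936 ≡ 27 (mod 83)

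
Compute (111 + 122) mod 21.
2

(111 + 122) = 233
233 mod 21 = 2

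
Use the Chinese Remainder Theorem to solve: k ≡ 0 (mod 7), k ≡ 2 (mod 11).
M = 7 × 11 = 77. M₁ = 11, y₁ ≡ 2 (mod 7). M₂ = 7, y₂ ≡ 8 (mod 11). k = 0×11×2 + 2×7×8 ≡ 35 (mod 77)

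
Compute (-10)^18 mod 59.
Using repeated squaring. (-10) ≡ 49 (mod 59). 18 = 16 + 2 (binary 10010). Repeated squaring mod 59: 49^1 ≡ 49; 49^2 ≡ 49² = 2401 ≡ 41; 49^4 ≡ 41² = 1681 ≡ 29; 49^8 ≡ 29² = 841 ≡ 15; 49^16 ≡ 15² = 225 ≡ 48. Multiply: (-10)^18 ≡ 49^16 × 49^2 ≡ 48 × 41 (mod 59): 48 × 41 = 1968 ≡ 21. So (-10)^18 ≡ 21 (mod 59).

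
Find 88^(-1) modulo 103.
48

Using Extended Euclidean Algorithm:
gcd(88, 103) = 1
Bezout coefficients: 88 × 48 + 103 × -41 = 1
So 88 × 48 ≡ 1 (mod 103)
The inverse is 48 mod 103 = 48
Verification: 88 × 48 = 4224 = 41 × 103 + 1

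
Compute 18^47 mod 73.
Using repeated squaring. 47 = 32 + 8 + 4 + 2 + 1 (binary 101111). Repeated squaring mod 73: 18^1 ≡ 18; 18^2 ≡ 18² = 324 ≡ 32; 18^4 ≡ 32² = 1024 ≡ 2; 18^8 ≡ 2² = 4 ≡ 4; 18^16 ≡ 4² = 16 ≡ 16; 18^32 ≡ 16² = 256 ≡ 37. Multiply: 18^47 = 18^32 × 18^8 × 18^4 × 18^2 × 18^1 ≡ 37 × 4 × 2 × 32 × 18 (mod 73): 37 × 4 = 148 ≡ 2; 2 × 2 = 4 ≡ 4; 4 × 32 = 128 ≡ 55; 55 × 18 = 990 ≡ 41. So 18^47 ≡ 41 (mod 73).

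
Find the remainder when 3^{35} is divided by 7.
By Fermat: 3^{6} ≡ 1 (mod 7). 35 = 5×6 + 5. So 3^{35} ≡ 3^{5} ≡ 5 (mod 7)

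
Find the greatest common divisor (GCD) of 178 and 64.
2

Using the Euclidean algorithm:
178 = 2 × 64 + 50
64 = 1 × 50 + 14
50 = 3 × 14 + 8
14 = 1 × 8 + 6
8 = 1 × 6 + 2
6 = 3 × 2 + 0

GCD(178, 64) = 2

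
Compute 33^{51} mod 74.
63

Using successive squaring:
Binary expansion of 51: 110011
Powers of 33 mod 74 (each is the square of the previous):
  33^1 ≡ 33 (mod 74)
  33^2 ≡ 33² = 1089 ≡ 53 (mod 74)
  33^4 ≡ 53² = 2809 ≡ 71 (mod 74)
  33^8 ≡ 71² = 5041 ≡ 9 (mod 74)
  33^16 ≡ 9² = 81 ≡ 7 (mod 74)
  33^32 ≡ 7² = 49 ≡ 49 (mod 74)
51 = 32 + 16 + 2 + 1, so 33^51 = 33^32 × 33^16 × 33^2 × 33^1 ≡ 49 × 7 × 53 × 33 (mod 74)
Multiplying step by step:
  49 × 7 = 343 ≡ 47 (mod 74)
  47 × 53 = 2491 ≡ 49 (mod 74)
  49 × 33 = 1617 ≡ 63 (mod 74)
Result: 33^51 ≡ 63 (mod 74)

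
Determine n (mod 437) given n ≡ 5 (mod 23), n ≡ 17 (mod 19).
74

Using the Chinese Remainder Theorem:
M = product of moduli = 437
For equation 1: M_1 = 19, 19 ≡ 19 (mod 23), inverse of 19 mod 23 is 17 (check: 19 × 17 = 323 ≡ 1 (mod 23))
For equation 2: M_2 = 23, 23 ≡ 4 (mod 19), inverse of 23 mod 19 is 5 (check: 4 × 5 = 20 ≡ 1 (mod 19))
Combine: n ≡ Σ r_i×M_i×(M_i⁻¹ mod m_i) = 5×19×17 + 17×23×5 = 1615 + 1955 = 3570
3570 mod 437 = 74
n ≡ 74 (mod 437)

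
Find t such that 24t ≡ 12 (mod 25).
13

Since gcd(24, 25) = 1 divides 12, a solution exists.
Multiply both sides by the inverse of 24 mod 25:
  24^(-1) mod 25 = 24
  x ≡ 24 × 12 ≡ 288 ≡ 13 (mod 25)
Verification: 24 × 13 = 312 = 12 × 25 + 12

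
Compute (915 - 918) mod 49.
46

(915 - 918) = -3
-3 mod 49 = 46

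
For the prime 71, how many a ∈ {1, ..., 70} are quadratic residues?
For prime 71, there are (p-1)/2 = (71-1)/2 = 35 quadratic residues (excluding 0).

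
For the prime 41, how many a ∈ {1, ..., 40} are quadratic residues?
For prime 41, there are (p-1)/2 = (41-1)/2 = 20 quadratic residues (excluding 0).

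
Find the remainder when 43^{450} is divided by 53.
By Fermat: 43^{52} ≡ 1 (mod 53). 450 = 8×52 + 34. So 43^{450} ≡ 43^{34} ≡ 24 (mod 53)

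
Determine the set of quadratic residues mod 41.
QRs mod 41: {1, 2, 4, 5, 8, 9, 10, 16, 18, 20, 21, 23, 25, 31, 32, 33, 36, 37, 39, 40}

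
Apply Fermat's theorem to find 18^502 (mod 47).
By Fermat: 18^{46} ≡ 1 (mod 47). 502 ≡ 42 (mod 46). So 18^{502} ≡ 18^{42} ≡ 32 (mod 47)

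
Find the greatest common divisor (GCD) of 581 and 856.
1

Using the Euclidean algorithm:
581 = 0 × 856 + 581
856 = 1 × 581 + 275
581 = 2 × 275 + 31
275 = 8 × 31 + 27
31 = 1 × 27 + 4
27 = 6 × 4 + 3
4 = 1 × 3 + 1
3 = 3 × 1 + 0

GCD(581, 856) = 1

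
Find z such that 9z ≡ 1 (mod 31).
9^(-1) ≡ 7 (mod 31). Verification: 9 × 7 = 63 ≡ 1 (mod 31)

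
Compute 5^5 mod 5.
5 ≡ 0 (mod 5). 5 = 4 + 1 (binary 101). Repeated squaring mod 5: 0^1 ≡ 0; 0^2 ≡ 0² = 0 ≡ 0; 0^4 ≡ 0² = 0 ≡ 0. Multiply: 5^5 ≡ 0^4 × 0^1 ≡ 0 × 0 (mod 5): 0 × 0 = 0 ≡ 0. So 5^5 ≡ 0 (mod 5).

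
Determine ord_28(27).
Powers of 27 mod 28: 27^1≡27, 27^2≡1. Order = 2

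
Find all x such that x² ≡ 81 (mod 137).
The square roots of 81 mod 137 are 128 and 9. Verify: 128² = 16384 ≡ 81 (mod 137)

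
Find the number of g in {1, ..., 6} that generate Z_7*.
Number of primitive roots mod 7 = φ(6) = 2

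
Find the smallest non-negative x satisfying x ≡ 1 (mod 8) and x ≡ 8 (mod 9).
M = 8 × 9 = 72. M₁ = 9, y₁ ≡ 1 (mod 8). M₂ = 8, y₂ ≡ 8 (mod 9). x = 1×9×1 + 8×8×8 ≡ 17 (mod 72)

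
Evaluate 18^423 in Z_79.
Using Fermat: 18^{78} ≡ 1 (mod 79). 423 ≡ 33 (mod 78). So 18^{423} ≡ 18^{33} ≡ 52 (mod 79)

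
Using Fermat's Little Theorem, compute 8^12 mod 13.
By Fermat's Little Theorem, 8^{12} ≡ 1 (mod 13) since 13 is prime and gcd(8, 13) = 1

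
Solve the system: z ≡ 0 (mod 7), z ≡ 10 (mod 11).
M = 7 × 11 = 77. M₁ = 11, y₁ ≡ 2 (mod 7). M₂ = 7, y₂ ≡ 8 (mod 11). z = 0×11×2 + 10×7×8 ≡ 21 (mod 77)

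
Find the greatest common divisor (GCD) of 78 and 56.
2

Using the Euclidean algorithm:
78 = 1 × 56 + 22
56 = 2 × 22 + 12
22 = 1 × 12 + 10
12 = 1 × 10 + 2
10 = 5 × 2 + 0

GCD(78, 56) = 2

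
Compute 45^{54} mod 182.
155

Using successive squaring:
Binary expansion of 54: 110110
Powers of 45 mod 182 (each is the square of the previous):
  45^1 ≡ 45 (mod 182)
  45^2 ≡ 45² = 2025 ≡ 23 (mod 182)
  45^4 ≡ 23² = 529 ≡ 165 (mod 182)
  45^8 ≡ 165² = 27225 ≡ 107 (mod 182)
  45^16 ≡ 107² = 11449 ≡ 165 (mod 182)
  45^32 ≡ 165² = 27225 ≡ 107 (mod 182)
54 = 32 + 16 + 4 + 2, so 45^54 = 45^32 × 45^16 × 45^4 × 45^2 ≡ 107 × 165 × 165 × 23 (mod 182)
Multiplying step by step:
  107 × 165 = 17655 ≡ 1 (mod 182)
  1 × 165 = 165 ≡ 165 (mod 182)
  165 × 23 = 3795 ≡ 155 (mod 182)
Result: 45^54 ≡ 155 (mod 182)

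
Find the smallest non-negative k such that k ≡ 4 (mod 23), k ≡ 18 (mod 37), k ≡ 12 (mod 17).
11895

Using the Chinese Remainder Theorem:
M = product of moduli = 14467
For equation 1: M_1 = 629, 629 ≡ 8 (mod 23), inverse of 629 mod 23 is 3 (check: 8 × 3 = 24 ≡ 1 (mod 23))
For equation 2: M_2 = 391, 391 ≡ 21 (mod 37), inverse of 391 mod 37 is 30 (check: 21 × 30 = 630 ≡ 1 (mod 37))
For equation 3: M_3 = 851, 851 ≡ 1 (mod 17), inverse of 851 mod 17 is 1 (check: 1 × 1 = 1 ≡ 1 (mod 17))
Combine: k ≡ Σ r_i×M_i×(M_i⁻¹ mod m_i) = 4×629×3 + 18×391×30 + 12×851×1 = 7548 + 211140 + 10212 = 228900
228900 mod 14467 = 11895
k ≡ 11895 (mod 14467)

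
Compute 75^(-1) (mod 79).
59

Using Extended Euclidean Algorithm:
gcd(75, 79) = 1
Bezout coefficients: 75 × -20 + 79 × 19 = 1
So 75 × -20 ≡ 1 (mod 79)
The inverse is -20 mod 79 = 59
Verification: 75 × 59 = 4425 = 56 × 79 + 1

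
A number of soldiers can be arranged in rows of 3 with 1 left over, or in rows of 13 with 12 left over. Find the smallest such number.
M = 3 × 13 = 39. M₁ = 13, y₁ ≡ 1 (mod 3). M₂ = 3, y₂ ≡ 9 (mod 13). k = 1×13×1 + 12×3×9 ≡ 25 (mod 39). The smallest positive such number is 25.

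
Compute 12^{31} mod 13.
12

Using successive squaring:
Binary expansion of 31: 11111
Powers of 12 mod 13 (each is the square of the previous):
  12^1 ≡ 12 (mod 13)
  12^2 ≡ 12² = 144 ≡ 1 (mod 13)
  12^4 ≡ 1² = 1 ≡ 1 (mod 13)
  12^8 ≡ 1² = 1 ≡ 1 (mod 13)
  12^16 ≡ 1² = 1 ≡ 1 (mod 13)
31 = 16 + 8 + 4 + 2 + 1, so 12^31 = 12^16 × 12^8 × 12^4 × 12^2 × 12^1 ≡ 1 × 1 × 1 × 1 × 12 (mod 13)
Multiplying step by step:
  1 × 1 = 1 ≡ 1 (mod 13)
  1 × 1 = 1 ≡ 1 (mod 13)
  1 × 1 = 1 ≡ 1 (mod 13)
  1 × 12 = 12 ≡ 12 (mod 13)
Result: 12^31 ≡ 12 (mod 13)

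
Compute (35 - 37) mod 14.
12

(35 - 37) = -2
-2 mod 14 = 12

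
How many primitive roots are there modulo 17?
8

The number of primitive roots modulo p is φ(p-1) = φ(16)
φ(16) = 8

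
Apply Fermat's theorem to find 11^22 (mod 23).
By Fermat's Little Theorem, 11^{22} ≡ 1 (mod 23) since 23 is prime and gcd(11, 23) = 1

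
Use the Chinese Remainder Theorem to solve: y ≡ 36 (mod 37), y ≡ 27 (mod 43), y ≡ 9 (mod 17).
7251

Using the Chinese Remainder Theorem:
M = product of moduli = 27047
For equation 1: M_1 = 731, 731 ≡ 28 (mod 37), inverse of 731 mod 37 is 4 (check: 28 × 4 = 112 ≡ 1 (mod 37))
For equation 2: M_2 = 629, 629 ≡ 27 (mod 43), inverse of 629 mod 43 is 8 (check: 27 × 8 = 216 ≡ 1 (mod 43))
For equation 3: M_3 = 1591, 1591 ≡ 10 (mod 17), inverse of 1591 mod 17 is 12 (check: 10 × 12 = 120 ≡ 1 (mod 17))
Combine: y ≡ Σ r_i×M_i×(M_i⁻¹ mod m_i) = 36×731×4 + 27×629×8 + 9×1591×12 = 105264 + 135864 + 171828 = 412956
412956 mod 27047 = 7251
y ≡ 7251 (mod 27047)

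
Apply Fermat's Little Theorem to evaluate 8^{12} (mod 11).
9

By Fermat's Little Theorem, a^(p-1) ≡ 1 (mod p) for prime p and gcd(a, p) = 1
Here p = 11, so 8^10 ≡ 1 (mod 11)
We can reduce the exponent: 12 mod 10 = 2
So 8^12 ≡ 8^2 (mod 11)
Computing: 8^2 mod 11 = 9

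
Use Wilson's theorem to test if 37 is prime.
(36)! mod 37 = 36. Since 36 ≡ -1 (mod 37), 37 is prime.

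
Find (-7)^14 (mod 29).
Using repeated squaring. (-7) ≡ 22 (mod 29). 14 = 8 + 4 + 2 (binary 1110). Repeated squaring mod 29: 22^1 ≡ 22; 22^2 ≡ 22² = 484 ≡ 20; 22^4 ≡ 20² = 400 ≡ 23; 22^8 ≡ 23² = 529 ≡ 7. Multiply: (-7)^14 ≡ 22^8 × 22^4 × 22^2 ≡ 7 × 23 × 20 (mod 29): 7 × 23 = 161 ≡ 16; 16 × 20 = 320 ≡ 1. So (-7)^14 ≡ 1 (mod 29).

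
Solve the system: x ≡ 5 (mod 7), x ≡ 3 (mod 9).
M = 7 × 9 = 63. M₁ = 9, y₁ ≡ 4 (mod 7). M₂ = 7, y₂ ≡ 4 (mod 9). x = 5×9×4 + 3×7×4 ≡ 12 (mod 63)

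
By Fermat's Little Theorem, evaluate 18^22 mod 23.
By Fermat's Little Theorem, 18^{22} ≡ 1 (mod 23) since 23 is prime and gcd(18, 23) = 1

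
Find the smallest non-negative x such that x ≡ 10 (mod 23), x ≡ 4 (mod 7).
102

Using the Chinese Remainder Theorem:
M = product of moduli = 161
For equation 1: M_1 = 7, 7 ≡ 7 (mod 23), inverse of 7 mod 23 is 10 (check: 7 × 10 = 70 ≡ 1 (mod 23))
For equation 2: M_2 = 23, 23 ≡ 2 (mod 7), inverse of 23 mod 7 is 4 (check: 2 × 4 = 8 ≡ 1 (mod 7))
Combine: x ≡ Σ r_i×M_i×(M_i⁻¹ mod m_i) = 10×7×10 + 4×23×4 = 700 + 368 = 1068
1068 mod 161 = 102
x ≡ 102 (mod 161)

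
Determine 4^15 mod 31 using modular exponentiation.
Using repeated squaring. 15 = 8 + 4 + 2 + 1 (binary 1111). Repeated squaring mod 31: 4^1 ≡ 4; 4^2 ≡ 4² = 16 ≡ 16; 4^4 ≡ 16² = 256 ≡ 8; 4^8 ≡ 8² = 64 ≡ 2. Multiply: 4^15 = 4^8 × 4^4 × 4^2 × 4^1 ≡ 2 × 8 × 16 × 4 (mod 31): 2 × 8 = 16 ≡ 16; 16 × 16 = 256 ≡ 8; 8 × 4 = 32 ≡ 1. So 4^15 ≡ 1 (mod 31).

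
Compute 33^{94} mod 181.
9

Using successive squaring:
Binary expansion of 94: 1011110
Powers of 33 mod 181 (each is the square of the previous):
  33^1 ≡ 33 (mod 181)
  33^2 ≡ 33² = 1089 ≡ 3 (mod 181)
  33^4 ≡ 3² = 9 ≡ 9 (mod 181)
  33^8 ≡ 9² = 81 ≡ 81 (mod 181)
  33^16 ≡ 81² = 6561 ≡ 45 (mod 181)
  33^32 ≡ 45² = 2025 ≡ 34 (mod 181)
  33^64 ≡ 34² = 1156 ≡ 70 (mod 181)
94 = 64 + 16 + 8 + 4 + 2, so 33^94 = 33^64 × 33^16 × 33^8 × 33^4 × 33^2 ≡ 70 × 45 × 81 × 9 × 3 (mod 181)
Multiplying step by step:
  70 × 45 = 3150 ≡ 73 (mod 181)
  73 × 81 = 5913 ≡ 121 (mod 181)
  121 × 9 = 1089 ≡ 3 (mod 181)
  3 × 3 = 9 ≡ 9 (mod 181)
Result: 33^94 ≡ 9 (mod 181)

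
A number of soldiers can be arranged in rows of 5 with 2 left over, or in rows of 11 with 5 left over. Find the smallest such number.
M = 5 × 11 = 55. M₁ = 11, y₁ ≡ 1 (mod 5). M₂ = 5, y₂ ≡ 9 (mod 11). y = 2×11×1 + 5×5×9 ≡ 27 (mod 55). The smallest positive such number is 27.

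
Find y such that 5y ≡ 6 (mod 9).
3

Since gcd(5, 9) = 1 divides 6, a solution exists.
Multiply both sides by the inverse of 5 mod 9:
  5^(-1) mod 9 = 2
  x ≡ 2 × 6 ≡ 12 ≡ 3 (mod 9)
Verification: 5 × 3 = 15 = 1 × 9 + 6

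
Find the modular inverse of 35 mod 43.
35^(-1) ≡ 16 (mod 43). Verification: 35 × 16 = 560 ≡ 1 (mod 43)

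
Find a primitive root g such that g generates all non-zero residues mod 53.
p - 1 = 52 has prime divisors 2, 13. h is a primitive root mod 53 iff h^(52/q) ≢ 1 (mod 53) for each such q.
h = 2: 2^26 ≡ 52, 2^4 ≡ 16 (mod 53); none is 1, so 2 has order 52 and is a primitive root.
The smallest primitive root mod 53 is g = 2.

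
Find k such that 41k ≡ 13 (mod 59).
55

Since gcd(41, 59) = 1 divides 13, a solution exists.
Multiply both sides by the inverse of 41 mod 59:
  41^(-1) mod 59 = 36
  x ≡ 36 × 13 ≡ 468 ≡ 55 (mod 59)
Verification: 41 × 55 = 2255 = 38 × 59 + 13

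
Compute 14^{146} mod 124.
40

Using successive squaring:
Binary expansion of 146: 10010010
Powers of 14 mod 124 (each is the square of the previous):
  14^1 ≡ 14 (mod 124)
  14^2 ≡ 14² = 196 ≡ 72 (mod 124)
  14^4 ≡ 72² = 5184 ≡ 100 (mod 124)
  14^8 ≡ 100² = 10000 ≡ 80 (mod 124)
  14^16 ≡ 80² = 6400 ≡ 76 (mod 124)
  14^32 ≡ 76² = 5776 ≡ 72 (mod 124)
  14^64 ≡ 72² = 5184 ≡ 100 (mod 124)
  14^128 ≡ 100² = 10000 ≡ 80 (mod 124)
146 = 128 + 16 + 2, so 14^146 = 14^128 × 14^16 × 14^2 ≡ 80 × 76 × 72 (mod 124)
Multiplying step by step:
  80 × 76 = 6080 ≡ 4 (mod 124)
  4 × 72 = 288 ≡ 40 (mod 124)
Result: 14^146 ≡ 40 (mod 124)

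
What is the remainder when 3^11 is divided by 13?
Using repeated squaring. 11 = 8 + 2 + 1 (binary 1011). Repeated squaring mod 13: 3^1 ≡ 3; 3^2 ≡ 3² = 9 ≡ 9; 3^4 ≡ 9² = 81 ≡ 3; 3^8 ≡ 3² = 9 ≡ 9. Multiply: 3^11 = 3^8 × 3^2 × 3^1 ≡ 9 × 9 × 3 (mod 13): 9 × 9 = 81 ≡ 3; 3 × 3 = 9 ≡ 9. So 3^11 ≡ 9 (mod 13).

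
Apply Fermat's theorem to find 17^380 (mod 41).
By Fermat: 17^{40} ≡ 1 (mod 41). 380 ≡ 20 (mod 40). So 17^{380} ≡ 17^{20} ≡ 40 (mod 41)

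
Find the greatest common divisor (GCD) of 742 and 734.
2

Using the Euclidean algorithm:
742 = 1 × 734 + 8
734 = 91 × 8 + 6
8 = 1 × 6 + 2
6 = 3 × 2 + 0

GCD(742, 734) = 2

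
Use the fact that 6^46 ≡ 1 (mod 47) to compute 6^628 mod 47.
By Fermat: 6^{46} ≡ 1 (mod 47). 628 ≡ 30 (mod 46). So 6^{628} ≡ 6^{30} ≡ 4 (mod 47)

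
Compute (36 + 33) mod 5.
4

(36 + 33) = 69
69 mod 5 = 4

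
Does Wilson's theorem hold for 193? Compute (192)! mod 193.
(192)! mod 193 = 192. Since this equals -1 (mod 193), Wilson confirms 193 is prime.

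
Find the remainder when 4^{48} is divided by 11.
By Fermat: 4^{10} ≡ 1 (mod 11). 48 = 4×10 + 8. So 4^{48} ≡ 4^{8} ≡ 9 (mod 11)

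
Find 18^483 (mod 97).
Using Fermat: 18^{96} ≡ 1 (mod 97). 483 ≡ 3 (mod 96). So 18^{483} ≡ 18^{3} ≡ 12 (mod 97)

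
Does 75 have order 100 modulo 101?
p - 1 = 100 has prime divisors 2, 5. Check 75^(100/q) mod 101 for each: 75^(100/2) = 75^50 ≡ 100, 75^(100/5) = 75^20 ≡ 36 (mod 101). None of these is 1, so 75 has order 100 = φ(101), so it is a primitive root mod 101.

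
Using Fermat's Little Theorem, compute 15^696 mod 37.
By Fermat: 15^{36} ≡ 1 (mod 37). 696 ≡ 12 (mod 36). So 15^{696} ≡ 15^{12} ≡ 26 (mod 37)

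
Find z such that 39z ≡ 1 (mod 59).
39^(-1) ≡ 56 (mod 59). Verification: 39 × 56 = 2184 ≡ 1 (mod 59)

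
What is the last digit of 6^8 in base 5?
6 ≡ 1 (mod 5). 8 = 8 (binary 1000). Repeated squaring mod 5: 1^1 ≡ 1; 1^2 ≡ 1² = 1 ≡ 1; 1^4 ≡ 1² = 1 ≡ 1; 1^8 ≡ 1² = 1 ≡ 1. So 6^8 ≡ 1 (mod 5).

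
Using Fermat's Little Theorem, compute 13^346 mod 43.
By Fermat: 13^{42} ≡ 1 (mod 43). 346 ≡ 10 (mod 42). So 13^{346} ≡ 13^{10} ≡ 15 (mod 43)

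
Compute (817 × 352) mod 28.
24

(817 × 352) = 287584
287584 mod 28 = 24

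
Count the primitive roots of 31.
8

The number of primitive roots modulo p is φ(p-1) = φ(30)
φ(30) = 8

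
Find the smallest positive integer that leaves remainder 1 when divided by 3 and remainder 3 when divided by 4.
M = 3 × 4 = 12. M₁ = 4, y₁ ≡ 1 (mod 3). M₂ = 3, y₂ ≡ 3 (mod 4). r = 1×4×1 + 3×3×3 ≡ 7 (mod 12). The smallest positive such number is 7.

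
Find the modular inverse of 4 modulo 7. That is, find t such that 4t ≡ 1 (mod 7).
2

Using Extended Euclidean Algorithm:
gcd(4, 7) = 1
Bezout coefficients: 4 × 2 + 7 × -1 = 1
So 4 × 2 ≡ 1 (mod 7)
The inverse is 2 mod 7 = 2
Verification: 4 × 2 = 8 = 1 × 7 + 1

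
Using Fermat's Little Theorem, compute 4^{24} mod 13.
1

By Fermat's Little Theorem, a^(p-1) ≡ 1 (mod p) for prime p and gcd(a, p) = 1
Here p = 13, so 4^12 ≡ 1 (mod 13)
We can reduce the exponent: 24 mod 12 = 0
So 4^24 ≡ 4^0 (mod 13)
Computing: 4^0 mod 13 = 1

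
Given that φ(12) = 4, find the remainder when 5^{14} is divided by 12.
By Euler: 5^{4} ≡ 1 (mod 12) since gcd(5, 12) = 1. 14 = 3×4 + 2. So 5^{14} ≡ 5^{2} ≡ 1 (mod 12)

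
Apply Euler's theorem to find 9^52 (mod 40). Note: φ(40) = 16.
By Euler: 9^{16} ≡ 1 (mod 40) since gcd(9, 40) = 1. 52 = 3×16 + 4. So 9^{52} ≡ 9^{4} ≡ 1 (mod 40)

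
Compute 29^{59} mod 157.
98

Using successive squaring:
Binary expansion of 59: 111011
Powers of 29 mod 157 (each is the square of the previous):
  29^1 ≡ 29 (mod 157)
  29^2 ≡ 29² = 841 ≡ 56 (mod 157)
  29^4 ≡ 56² = 3136 ≡ 153 (mod 157)
  29^8 ≡ 153² = 23409 ≡ 16 (mod 157)
  29^16 ≡ 16² = 256 ≡ 99 (mod 157)
  29^32 ≡ 99² = 9801 ≡ 67 (mod 157)
59 = 32 + 16 + 8 + 2 + 1, so 29^59 = 29^32 × 29^16 × 29^8 × 29^2 × 29^1 ≡ 67 × 99 × 16 × 56 × 29 (mod 157)
Multiplying step by step:
  67 × 99 = 6633 ≡ 39 (mod 157)
  39 × 16 = 624 ≡ 153 (mod 157)
  153 × 56 = 8568 ≡ 90 (mod 157)
  90 × 29 = 2610 ≡ 98 (mod 157)
Result: 29^59 ≡ 98 (mod 157)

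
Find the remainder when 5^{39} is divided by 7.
By Fermat: 5^{6} ≡ 1 (mod 7). 39 = 6×6 + 3. So 5^{39} ≡ 5^{3} ≡ 6 (mod 7)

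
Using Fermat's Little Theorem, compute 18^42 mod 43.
By Fermat's Little Theorem, 18^{42} ≡ 1 (mod 43) since 43 is prime and gcd(18, 43) = 1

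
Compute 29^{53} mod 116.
29

Using successive squaring:
Binary expansion of 53: 110101
Powers of 29 mod 116 (each is the square of the previous):
  29^1 ≡ 29 (mod 116)
  29^2 ≡ 29² = 841 ≡ 29 (mod 116)
  29^4 ≡ 29² = 841 ≡ 29 (mod 116)
  29^8 ≡ 29² = 841 ≡ 29 (mod 116)
  29^16 ≡ 29² = 841 ≡ 29 (mod 116)
  29^32 ≡ 29² = 841 ≡ 29 (mod 116)
53 = 32 + 16 + 4 + 1, so 29^53 = 29^32 × 29^16 × 29^4 × 29^1 ≡ 29 × 29 × 29 × 29 (mod 116)
Multiplying step by step:
  29 × 29 = 841 ≡ 29 (mod 116)
  29 × 29 = 841 ≡ 29 (mod 116)
  29 × 29 = 841 ≡ 29 (mod 116)
Result: 29^53 ≡ 29 (mod 116)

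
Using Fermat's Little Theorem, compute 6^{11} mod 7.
6

By Fermat's Little Theorem, a^(p-1) ≡ 1 (mod p) for prime p and gcd(a, p) = 1
Here p = 7, so 6^6 ≡ 1 (mod 7)
We can reduce the exponent: 11 mod 6 = 5
So 6^11 ≡ 6^5 (mod 7)
Computing: 6^5 mod 7 = 6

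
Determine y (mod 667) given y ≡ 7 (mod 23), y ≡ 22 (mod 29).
283

Using the Chinese Remainder Theorem:
M = product of moduli = 667
For equation 1: M_1 = 29, 29 ≡ 6 (mod 23), inverse of 29 mod 23 is 4 (check: 6 × 4 = 24 ≡ 1 (mod 23))
For equation 2: M_2 = 23, 23 ≡ 23 (mod 29), inverse of 23 mod 29 is 24 (check: 23 × 24 = 552 ≡ 1 (mod 29))
Combine: y ≡ Σ r_i×M_i×(M_i⁻¹ mod m_i) = 7×29×4 + 22×23×24 = 812 + 12144 = 12956
12956 mod 667 = 283
y ≡ 283 (mod 667)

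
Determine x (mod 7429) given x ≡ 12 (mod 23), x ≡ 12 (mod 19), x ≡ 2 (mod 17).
886

Using the Chinese Remainder Theorem:
M = product of moduli = 7429
For equation 1: M_1 = 323, 323 ≡ 1 (mod 23), inverse of 323 mod 23 is 1 (check: 1 × 1 = 1 ≡ 1 (mod 23))
For equation 2: M_2 = 391, 391 ≡ 11 (mod 19), inverse of 391 mod 19 is 7 (check: 11 × 7 = 77 ≡ 1 (mod 19))
For equation 3: M_3 = 437, 437 ≡ 12 (mod 17), inverse of 437 mod 17 is 10 (check: 12 × 10 = 120 ≡ 1 (mod 17))
Combine: x ≡ Σ r_i×M_i×(M_i⁻¹ mod m_i) = 12×323×1 + 12×391×7 + 2×437×10 = 3876 + 32844 + 8740 = 45460
45460 mod 7429 = 886
x ≡ 886 (mod 7429)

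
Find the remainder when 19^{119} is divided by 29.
By Fermat: 19^{28} ≡ 1 (mod 29). 119 = 4×28 + 7. So 19^{119} ≡ 19^{7} ≡ 12 (mod 29)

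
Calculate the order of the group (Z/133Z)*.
108

Prime factorization: 133 = 7 × 19
Using the formula φ(n) = n × Π(1 - 1/p) for each prime factor p:
φ(133) = 133 × (1 - 1/7) × (1 - 1/19)
φ(133) = 108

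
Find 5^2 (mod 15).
2 = 2 (binary 10). Repeated squaring mod 15: 5^1 ≡ 5; 5^2 ≡ 5² = 25 ≡ 10. So 5^2 ≡ 10 (mod 15).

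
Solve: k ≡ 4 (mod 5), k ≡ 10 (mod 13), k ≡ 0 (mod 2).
M = 5 × 13 × 2 = 130. M₁ = 26, y₁ ≡ 1 (mod 5). M₂ = 10, y₂ ≡ 4 (mod 13). M₃ = 65, y₃ ≡ 1 (mod 2). k = 4×26×1 + 10×10×4 + 0×65×1 ≡ 114 (mod 130)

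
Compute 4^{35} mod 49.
30

Using successive squaring:
Binary expansion of 35: 100011
Powers of 4 mod 49 (each is the square of the previous):
  4^1 ≡ 4 (mod 49)
  4^2 ≡ 4² = 16 ≡ 16 (mod 49)
  4^4 ≡ 16² = 256 ≡ 11 (mod 49)
  4^8 ≡ 11² = 121 ≡ 23 (mod 49)
  4^16 ≡ 23² = 529 ≡ 39 (mod 49)
  4^32 ≡ 39² = 1521 ≡ 2 (mod 49)
35 = 32 + 2 + 1, so 4^35 = 4^32 × 4^2 × 4^1 ≡ 2 × 16 × 4 (mod 49)
Multiplying step by step:
  2 × 16 = 32 ≡ 32 (mod 49)
  32 × 4 = 128 ≡ 30 (mod 49)
Result: 4^35 ≡ 30 (mod 49)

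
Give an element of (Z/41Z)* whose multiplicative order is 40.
6 has order 40 mod 41 since 6^{40} ≡ 1 (mod 41) and no smaller power works.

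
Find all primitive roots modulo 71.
Primitive roots mod 71: {7, 11, 13, 21, 22, 28, 31, 33, 35, 42, 44, 47, 52, 53, 55, 56, 59, 61, 62, 63, 65, 67, 68, 69}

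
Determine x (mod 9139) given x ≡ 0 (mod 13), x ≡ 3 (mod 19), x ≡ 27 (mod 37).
6539

Using the Chinese Remainder Theorem:
M = product of moduli = 9139
For equation 1: M_1 = 703, 703 ≡ 1 (mod 13), inverse of 703 mod 13 is 1 (check: 1 × 1 = 1 ≡ 1 (mod 13))
For equation 2: M_2 = 481, 481 ≡ 6 (mod 19), inverse of 481 mod 19 is 16 (check: 6 × 16 = 96 ≡ 1 (mod 19))
For equation 3: M_3 = 247, 247 ≡ 25 (mod 37), inverse of 247 mod 37 is 3 (check: 25 × 3 = 75 ≡ 1 (mod 37))
Combine: x ≡ Σ r_i×M_i×(M_i⁻¹ mod m_i) = 0×703×1 + 3×481×16 + 27×247×3 = 0 + 23088 + 20007 = 43095
43095 mod 9139 = 6539
x ≡ 6539 (mod 9139)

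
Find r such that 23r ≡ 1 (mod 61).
23^(-1) ≡ 8 (mod 61). Verification: 23 × 8 = 184 ≡ 1 (mod 61)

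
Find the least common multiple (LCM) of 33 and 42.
462

First find GCD(33, 42) using the Euclidean algorithm:
33 = 0 × 42 + 33
42 = 1 × 33 + 9
33 = 3 × 9 + 6
9 = 1 × 6 + 3
6 = 2 × 3 + 0
GCD(33, 42) = 3

LCM formula: LCM(a, b) = (a × b) / GCD(a, b)
LCM(33, 42) = (33 × 42) / 3
LCM(33, 42) = 1386 / 3
LCM(33, 42) = 462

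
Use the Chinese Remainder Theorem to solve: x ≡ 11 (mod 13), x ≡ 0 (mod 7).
63

Using the Chinese Remainder Theorem:
M = product of moduli = 91
For equation 1: M_1 = 7, 7 ≡ 7 (mod 13), inverse of 7 mod 13 is 2 (check: 7 × 2 = 14 ≡ 1 (mod 13))
For equation 2: M_2 = 13, 13 ≡ 6 (mod 7), inverse of 13 mod 7 is 6 (check: 6 × 6 = 36 ≡ 1 (mod 7))
Combine: x ≡ Σ r_i×M_i×(M_i⁻¹ mod m_i) = 11×7×2 + 0×13×6 = 154 + 0 = 154
154 mod 91 = 63
x ≡ 63 (mod 91)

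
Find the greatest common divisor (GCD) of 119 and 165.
1

Using the Euclidean algorithm:
119 = 0 × 165 + 119
165 = 1 × 119 + 46
119 = 2 × 46 + 27
46 = 1 × 27 + 19
27 = 1 × 19 + 8
19 = 2 × 8 + 3
8 = 2 × 3 + 2
3 = 1 × 2 + 1
2 = 2 × 1 + 0

GCD(119, 165) = 1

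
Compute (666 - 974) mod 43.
36

(666 - 974) = -308
-308 mod 43 = 36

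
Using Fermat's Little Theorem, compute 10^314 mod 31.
By Fermat: 10^{30} ≡ 1 (mod 31). 314 ≡ 14 (mod 30). So 10^{314} ≡ 10^{14} ≡ 28 (mod 31)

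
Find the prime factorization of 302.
2 × 151

Divide by primes starting from smallest:
302 ÷ 2 = 151
151 ÷ 151 = 1

302 = 2 × 151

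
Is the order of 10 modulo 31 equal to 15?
Yes, ord_31(10) = 15.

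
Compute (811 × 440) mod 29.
24

(811 × 440) = 356840
356840 mod 29 = 24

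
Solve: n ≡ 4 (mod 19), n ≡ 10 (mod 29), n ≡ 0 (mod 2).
M = 19 × 29 × 2 = 1102. M₁ = 58, y₁ ≡ 1 (mod 19). M₂ = 38, y₂ ≡ 13 (mod 29). M₃ = 551, y₃ ≡ 1 (mod 2). n = 4×58×1 + 10×38×13 + 0×551×1 ≡ 764 (mod 1102)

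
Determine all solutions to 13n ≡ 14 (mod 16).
6

Since gcd(13, 16) = 1 divides 14, a solution exists.
Multiply both sides by the inverse of 13 mod 16:
  13^(-1) mod 16 = 5
  x ≡ 5 × 14 ≡ 70 ≡ 6 (mod 16)
Verification: 13 × 6 = 78 = 4 × 16 + 14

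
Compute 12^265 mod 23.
Using Fermat: 12^{22} ≡ 1 (mod 23). 265 ≡ 1 (mod 22). So 12^{265} ≡ 12^{1} ≡ 12 (mod 23)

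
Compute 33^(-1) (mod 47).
33^(-1) ≡ 10 (mod 47). Verification: 33 × 10 = 330 ≡ 1 (mod 47)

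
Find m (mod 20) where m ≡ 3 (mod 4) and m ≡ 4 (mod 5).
M = 4 × 5 = 20. M₁ = 5, y₁ ≡ 1 (mod 4). M₂ = 4, y₂ ≡ 4 (mod 5). m = 3×5×1 + 4×4×4 ≡ 19 (mod 20)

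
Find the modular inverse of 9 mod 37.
9^(-1) ≡ 33 (mod 37). Verification: 9 × 33 = 297 ≡ 1 (mod 37)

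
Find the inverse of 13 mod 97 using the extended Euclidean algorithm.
Extended GCD: 13(15) + 97(-2) = 1. So 13^(-1) ≡ 15 ≡ 15 (mod 97). Verify: 13 × 15 = 195 ≡ 1 (mod 97)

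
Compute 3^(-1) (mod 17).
6

Using Extended Euclidean Algorithm:
gcd(3, 17) = 1
Bezout coefficients: 3 × 6 + 17 × -1 = 1
So 3 × 6 ≡ 1 (mod 17)
The inverse is 6 mod 17 = 6
Verification: 3 × 6 = 18 = 1 × 17 + 1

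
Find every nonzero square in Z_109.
QRs mod 109: {1, 3, 4, 5, 7, 9, 12, 15, 16, 20, 21, 22, 25, 26, 27, 28, 29, 31, 34, 35, 36, 38, 43, 45, 46, 48, 49, 60, 61, 63, 64, 66, 71, 73, 74, 75, 78, 80, 81, 82, 83, 84, 87, 88, 89, 93, 94, 97, 100, 102, 104, 105, 106, 108}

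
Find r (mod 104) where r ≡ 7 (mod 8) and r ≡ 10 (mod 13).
M = 8 × 13 = 104. M₁ = 13, y₁ ≡ 5 (mod 8). M₂ = 8, y₂ ≡ 5 (mod 13). r = 7×13×5 + 10×8×5 ≡ 23 (mod 104)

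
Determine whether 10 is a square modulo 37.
By Euler's criterion: 10^{18} ≡ 1 (mod 37). Since this equals 1, 10 is a QR.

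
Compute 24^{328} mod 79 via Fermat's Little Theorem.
55

By Fermat's Little Theorem, a^(p-1) ≡ 1 (mod p) for prime p and gcd(a, p) = 1
Here p = 79, so 24^78 ≡ 1 (mod 79)
We can reduce the exponent: 328 mod 78 = 16
So 24^328 ≡ 24^16 (mod 79)
Computing: 24^16 mod 79 = 55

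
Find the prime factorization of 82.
2 × 41

Divide by primes starting from smallest:
82 ÷ 2 = 41
41 ÷ 41 = 1

82 = 2 × 41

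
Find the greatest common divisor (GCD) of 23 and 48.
1

Using the Euclidean algorithm:
23 = 0 × 48 + 23
48 = 2 × 23 + 2
23 = 11 × 2 + 1
2 = 2 × 1 + 0

GCD(23, 48) = 1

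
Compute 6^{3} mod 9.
0

Using successive squaring:
Binary expansion of 3: 11
Powers of 6 mod 9 (each is the square of the previous):
  6^1 ≡ 6 (mod 9)
  6^2 ≡ 6² = 36 ≡ 0 (mod 9)
3 = 2 + 1, so 6^3 = 6^2 × 6^1 ≡ 0 × 6 (mod 9)
Multiplying step by step:
  0 × 6 = 0 ≡ 0 (mod 9)
Result: 6^3 ≡ 0 (mod 9)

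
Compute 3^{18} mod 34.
9

Using successive squaring:
Binary expansion of 18: 10010
Powers of 3 mod 34 (each is the square of the previous):
  3^1 ≡ 3 (mod 34)
  3^2 ≡ 3² = 9 ≡ 9 (mod 34)
  3^4 ≡ 9² = 81 ≡ 13 (mod 34)
  3^8 ≡ 13² = 169 ≡ 33 (mod 34)
  3^16 ≡ 33² = 1089 ≡ 1 (mod 34)
18 = 16 + 2, so 3^18 = 3^16 × 3^2 ≡ 1 × 9 (mod 34)
Multiplying step by step:
  1 × 9 = 9 ≡ 9 (mod 34)
Result: 3^18 ≡ 9 (mod 34)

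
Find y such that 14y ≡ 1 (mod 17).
11

Since gcd(14, 17) = 1 divides 1, a solution exists.
Multiply both sides by the inverse of 14 mod 17:
  14^(-1) mod 17 = 11
  x ≡ 11 × 1 ≡ 11 ≡ 11 (mod 17)
Verification: 14 × 11 = 154 = 9 × 17 + 1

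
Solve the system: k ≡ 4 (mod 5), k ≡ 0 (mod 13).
M = 5 × 13 = 65. M₁ = 13, y₁ ≡ 2 (mod 5). M₂ = 5, y₂ ≡ 8 (mod 13). k = 4×13×2 + 0×5×8 ≡ 39 (mod 65)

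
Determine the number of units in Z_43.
42

Prime factorization: 43 = 43
Using the formula φ(n) = n × Π(1 - 1/p) for each prime factor p:
φ(43) = 43 × (1 - 1/43)
φ(43) = 42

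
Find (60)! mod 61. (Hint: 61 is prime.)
By Wilson's theorem, (60)! ≡ -1 ≡ 60 (mod 61)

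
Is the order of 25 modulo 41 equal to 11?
No, the actual order is 10, not 11.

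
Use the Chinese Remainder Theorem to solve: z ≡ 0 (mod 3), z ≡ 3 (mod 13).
M = 3 × 13 = 39. M₁ = 13, y₁ ≡ 1 (mod 3). M₂ = 3, y₂ ≡ 9 (mod 13). z = 0×13×1 + 3×3×9 ≡ 3 (mod 39)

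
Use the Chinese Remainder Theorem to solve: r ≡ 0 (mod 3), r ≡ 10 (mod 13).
M = 3 × 13 = 39. M₁ = 13, y₁ ≡ 1 (mod 3). M₂ = 3, y₂ ≡ 9 (mod 13). r = 0×13×1 + 10×3×9 ≡ 36 (mod 39)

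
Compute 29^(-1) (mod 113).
39

Using Extended Euclidean Algorithm:
gcd(29, 113) = 1
Bezout coefficients: 29 × 39 + 113 × -10 = 1
So 29 × 39 ≡ 1 (mod 113)
The inverse is 39 mod 113 = 39
Verification: 29 × 39 = 1131 = 10 × 113 + 1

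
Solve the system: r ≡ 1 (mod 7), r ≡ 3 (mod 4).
M = 7 × 4 = 28. M₁ = 4, y₁ ≡ 2 (mod 7). M₂ = 7, y₂ ≡ 3 (mod 4). r = 1×4×2 + 3×7×3 ≡ 15 (mod 28)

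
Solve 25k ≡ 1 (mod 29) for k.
7

Using Extended Euclidean Algorithm:
gcd(25, 29) = 1
Bezout coefficients: 25 × 7 + 29 × -6 = 1
So 25 × 7 ≡ 1 (mod 29)
The inverse is 7 mod 29 = 7
Verification: 25 × 7 = 175 = 6 × 29 + 1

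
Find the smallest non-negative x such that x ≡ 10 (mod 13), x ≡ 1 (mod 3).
10

Using the Chinese Remainder Theorem:
M = product of moduli = 39
For equation 1: M_1 = 3, 3 ≡ 3 (mod 13), inverse of 3 mod 13 is 9 (check: 3 × 9 = 27 ≡ 1 (mod 13))
For equation 2: M_2 = 13, 13 ≡ 1 (mod 3), inverse of 13 mod 3 is 1 (check: 1 × 1 = 1 ≡ 1 (mod 3))
Combine: x ≡ Σ r_i×M_i×(M_i⁻¹ mod m_i) = 10×3×9 + 1×13×1 = 270 + 13 = 283
283 mod 39 = 10
x ≡ 10 (mod 39)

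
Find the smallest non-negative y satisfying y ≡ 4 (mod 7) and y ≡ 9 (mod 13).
M = 7 × 13 = 91. M₁ = 13, y₁ ≡ 6 (mod 7). M₂ = 7, y₂ ≡ 2 (mod 13). y = 4×13×6 + 9×7×2 ≡ 74 (mod 91)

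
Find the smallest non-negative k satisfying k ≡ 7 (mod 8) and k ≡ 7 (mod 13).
M = 8 × 13 = 104. M₁ = 13, y₁ ≡ 5 (mod 8). M₂ = 8, y₂ ≡ 5 (mod 13). k = 7×13×5 + 7×8×5 ≡ 7 (mod 104)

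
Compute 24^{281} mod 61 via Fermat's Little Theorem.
24

By Fermat's Little Theorem, a^(p-1) ≡ 1 (mod p) for prime p and gcd(a, p) = 1
Here p = 61, so 24^60 ≡ 1 (mod 61)
We can reduce the exponent: 281 mod 60 = 41
So 24^281 ≡ 24^41 (mod 61)
Computing: 24^41 mod 61 = 24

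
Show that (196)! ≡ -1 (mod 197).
(196)! mod 197 = 196. Since this equals -1 (mod 197), Wilson confirms 197 is prime.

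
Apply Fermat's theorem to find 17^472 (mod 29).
By Fermat: 17^{28} ≡ 1 (mod 29). 472 ≡ 24 (mod 28). So 17^{472} ≡ 17^{24} ≡ 1 (mod 29)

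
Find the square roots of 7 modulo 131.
The square roots of 7 mod 131 are 20 and 111. Verify: 20² = 400 ≡ 7 (mod 131)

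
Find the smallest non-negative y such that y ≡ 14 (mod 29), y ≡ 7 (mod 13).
72

Using the Chinese Remainder Theorem:
M = product of moduli = 377
For equation 1: M_1 = 13, 13 ≡ 13 (mod 29), inverse of 13 mod 29 is 9 (check: 13 × 9 = 117 ≡ 1 (mod 29))
For equation 2: M_2 = 29, 29 ≡ 3 (mod 13), inverse of 29 mod 13 is 9 (check: 3 × 9 = 27 ≡ 1 (mod 13))
Combine: y ≡ Σ r_i×M_i×(M_i⁻¹ mod m_i) = 14×13×9 + 7×29×9 = 1638 + 1827 = 3465
3465 mod 377 = 72
y ≡ 72 (mod 377)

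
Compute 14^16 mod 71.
Using repeated squaring. 16 = 16 (binary 10000). Repeated squaring mod 71: 14^1 ≡ 14; 14^2 ≡ 14² = 196 ≡ 54; 14^4 ≡ 54² = 2916 ≡ 5; 14^8 ≡ 5² = 25 ≡ 25; 14^16 ≡ 25² = 625 ≡ 57. So 14^16 ≡ 57 (mod 71).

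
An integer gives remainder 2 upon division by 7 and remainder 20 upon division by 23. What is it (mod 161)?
M = 7 × 23 = 161. M₁ = 23, y₁ ≡ 4 (mod 7). M₂ = 7, y₂ ≡ 10 (mod 23). m = 2×23×4 + 20×7×10 ≡ 135 (mod 161). The smallest positive such number is 135.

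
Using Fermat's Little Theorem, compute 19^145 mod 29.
By Fermat: 19^{28} ≡ 1 (mod 29). 145 = 5×28 + 5. So 19^{145} ≡ 19^{5} ≡ 21 (mod 29)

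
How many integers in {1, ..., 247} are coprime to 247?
216

Prime factorization: 247 = 13 × 19
Using the formula φ(n) = n × Π(1 - 1/p) for each prime factor p:
φ(247) = 247 × (1 - 1/13) × (1 - 1/19)
φ(247) = 216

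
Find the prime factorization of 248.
2^3 × 31

Divide by primes starting from smallest:
248 ÷ 2 = 124
124 ÷ 2 = 62
62 ÷ 2 = 31
31 ÷ 31 = 1

248 = 2^3 × 31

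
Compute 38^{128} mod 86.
68

Using successive squaring:
Binary expansion of 128: 10000000
Powers of 38 mod 86 (each is the square of the previous):
  38^1 ≡ 38 (mod 86)
  38^2 ≡ 38² = 1444 ≡ 68 (mod 86)
  38^4 ≡ 68² = 4624 ≡ 66 (mod 86)
  38^8 ≡ 66² = 4356 ≡ 56 (mod 86)
  38^16 ≡ 56² = 3136 ≡ 40 (mod 86)
  38^32 ≡ 40² = 1600 ≡ 52 (mod 86)
  38^64 ≡ 52² = 2704 ≡ 38 (mod 86)
  38^128 ≡ 38² = 1444 ≡ 68 (mod 86)
128 is a power of 2, so 38^128 is the last square: ≡ 68 (mod 86)
Result: 38^128 ≡ 68 (mod 86)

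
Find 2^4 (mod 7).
4 = 4 (binary 100). Repeated squaring mod 7: 2^1 ≡ 2; 2^2 ≡ 2² = 4 ≡ 4; 2^4 ≡ 4² = 16 ≡ 2. So 2^4 ≡ 2 (mod 7).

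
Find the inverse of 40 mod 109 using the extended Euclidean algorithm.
Extended GCD: 40(30) + 109(-11) = 1. So 40^(-1) ≡ 30 ≡ 30 (mod 109). Verify: 40 × 30 = 1200 ≡ 1 (mod 109)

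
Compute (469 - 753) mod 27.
13

(469 - 753) = -284
-284 mod 27 = 13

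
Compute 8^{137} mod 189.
71

Using successive squaring:
Binary expansion of 137: 10001001
Powers of 8 mod 189 (each is the square of the previous):
  8^1 ≡ 8 (mod 189)
  8^2 ≡ 8² = 64 ≡ 64 (mod 189)
  8^4 ≡ 64² = 4096 ≡ 127 (mod 189)
  8^8 ≡ 127² = 16129 ≡ 64 (mod 189)
  8^16 ≡ 64² = 4096 ≡ 127 (mod 189)
  8^32 ≡ 127² = 16129 ≡ 64 (mod 189)
  8^64 ≡ 64² = 4096 ≡ 127 (mod 189)
  8^128 ≡ 127² = 16129 ≡ 64 (mod 189)
137 = 128 + 8 + 1, so 8^137 = 8^128 × 8^8 × 8^1 ≡ 64 × 64 × 8 (mod 189)
Multiplying step by step:
  64 × 64 = 4096 ≡ 127 (mod 189)
  127 × 8 = 1016 ≡ 71 (mod 189)
Result: 8^137 ≡ 71 (mod 189)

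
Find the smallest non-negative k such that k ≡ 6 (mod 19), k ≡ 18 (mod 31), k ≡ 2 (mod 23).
3521

Using the Chinese Remainder Theorem:
M = product of moduli = 13547
For equation 1: M_1 = 713, 713 ≡ 10 (mod 19), inverse of 713 mod 19 is 2 (check: 10 × 2 = 20 ≡ 1 (mod 19))
For equation 2: M_2 = 437, 437 ≡ 3 (mod 31), inverse of 437 mod 31 is 21 (check: 3 × 21 = 63 ≡ 1 (mod 31))
For equation 3: M_3 = 589, 589 ≡ 14 (mod 23), inverse of 589 mod 23 is 5 (check: 14 × 5 = 70 ≡ 1 (mod 23))
Combine: k ≡ Σ r_i×M_i×(M_i⁻¹ mod m_i) = 6×713×2 + 18×437×21 + 2×589×5 = 8556 + 165186 + 5890 = 179632
179632 mod 13547 = 3521
k ≡ 3521 (mod 13547)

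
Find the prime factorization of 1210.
2 × 5 × 11^2

Divide by primes starting from smallest:
1210 ÷ 2 = 605
605 ÷ 5 = 121
121 ÷ 11 = 11
11 ÷ 11 = 1

1210 = 2 × 5 × 11^2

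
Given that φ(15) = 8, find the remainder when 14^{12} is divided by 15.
By Euler: 14^{8} ≡ 1 (mod 15) since gcd(14, 15) = 1. 12 = 1×8 + 4. So 14^{12} ≡ 14^{4} ≡ 1 (mod 15)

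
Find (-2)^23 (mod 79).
Using repeated squaring. (-2) ≡ 77 (mod 79). 23 = 16 + 4 + 2 + 1 (binary 10111). Repeated squaring mod 79: 77^1 ≡ 77; 77^2 ≡ 77² = 5929 ≡ 4; 77^4 ≡ 4² = 16 ≡ 16; 77^8 ≡ 16² = 256 ≡ 19; 77^16 ≡ 19² = 361 ≡ 45. Multiply: (-2)^23 ≡ 77^16 × 77^4 × 77^2 × 77^1 ≡ 45 × 16 × 4 × 77 (mod 79): 45 × 16 = 720 ≡ 9; 9 × 4 = 36 ≡ 36; 36 × 77 = 2772 ≡ 7. So (-2)^23 ≡ 7 (mod 79).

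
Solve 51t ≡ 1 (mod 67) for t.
46

Using Extended Euclidean Algorithm:
gcd(51, 67) = 1
Bezout coefficients: 51 × -21 + 67 × 16 = 1
So 51 × -21 ≡ 1 (mod 67)
The inverse is -21 mod 67 = 46
Verification: 51 × 46 = 2346 = 35 × 67 + 1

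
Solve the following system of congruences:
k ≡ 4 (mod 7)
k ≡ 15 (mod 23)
130

Using the Chinese Remainder Theorem:
M = product of moduli = 161
For equation 1: M_1 = 23, 23 ≡ 2 (mod 7), inverse of 23 mod 7 is 4 (check: 2 × 4 = 8 ≡ 1 (mod 7))
For equation 2: M_2 = 7, 7 ≡ 7 (mod 23), inverse of 7 mod 23 is 10 (check: 7 × 10 = 70 ≡ 1 (mod 23))
Combine: k ≡ Σ r_i×M_i×(M_i⁻¹ mod m_i) = 4×23×4 + 15×7×10 = 368 + 1050 = 1418
1418 mod 161 = 130
k ≡ 130 (mod 161)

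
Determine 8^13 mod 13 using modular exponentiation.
Using Fermat: 8^{12} ≡ 1 (mod 13). 13 ≡ 1 (mod 12). So 8^{13} ≡ 8^{1} ≡ 8 (mod 13)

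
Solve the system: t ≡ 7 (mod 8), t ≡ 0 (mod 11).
M = 8 × 11 = 88. M₁ = 11, y₁ ≡ 3 (mod 8). M₂ = 8, y₂ ≡ 7 (mod 11). t = 7×11×3 + 0×8×7 ≡ 55 (mod 88)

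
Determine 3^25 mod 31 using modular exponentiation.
Using repeated squaring. 25 = 16 + 8 + 1 (binary 11001). Repeated squaring mod 31: 3^1 ≡ 3; 3^2 ≡ 3² = 9 ≡ 9; 3^4 ≡ 9² = 81 ≡ 19; 3^8 ≡ 19² = 361 ≡ 20; 3^16 ≡ 20² = 400 ≡ 28. Multiply: 3^25 = 3^16 × 3^8 × 3^1 ≡ 28 × 20 × 3 (mod 31): 28 × 20 = 560 ≡ 2; 2 × 3 = 6 ≡ 6. So 3^25 ≡ 6 (mod 31).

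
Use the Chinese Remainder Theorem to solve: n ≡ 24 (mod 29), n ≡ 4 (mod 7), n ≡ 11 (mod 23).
4519

Using the Chinese Remainder Theorem:
M = product of moduli = 4669
For equation 1: M_1 = 161, 161 ≡ 16 (mod 29), inverse of 161 mod 29 is 20 (check: 16 × 20 = 320 ≡ 1 (mod 29))
For equation 2: M_2 = 667, 667 ≡ 2 (mod 7), inverse of 667 mod 7 is 4 (check: 2 × 4 = 8 ≡ 1 (mod 7))
For equation 3: M_3 = 203, 203 ≡ 19 (mod 23), inverse of 203 mod 23 is 17 (check: 19 × 17 = 323 ≡ 1 (mod 23))
Combine: n ≡ Σ r_i×M_i×(M_i⁻¹ mod m_i) = 24×161×20 + 4×667×4 + 11×203×17 = 77280 + 10672 + 37961 = 125913
125913 mod 4669 = 4519
n ≡ 4519 (mod 4669)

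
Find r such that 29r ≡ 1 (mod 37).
29^(-1) ≡ 23 (mod 37). Verification: 29 × 23 = 667 ≡ 1 (mod 37)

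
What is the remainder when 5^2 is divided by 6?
2 = 2 (binary 10). Repeated squaring mod 6: 5^1 ≡ 5; 5^2 ≡ 5² = 25 ≡ 1. So 5^2 ≡ 1 (mod 6).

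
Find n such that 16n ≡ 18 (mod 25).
23

Since gcd(16, 25) = 1 divides 18, a solution exists.
Multiply both sides by the inverse of 16 mod 25:
  16^(-1) mod 25 = 11
  x ≡ 11 × 18 ≡ 198 ≡ 23 (mod 25)
Verification: 16 × 23 = 368 = 14 × 25 + 18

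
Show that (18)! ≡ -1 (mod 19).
(18)! mod 19 = 18. Since this equals -1 (mod 19), Wilson confirms 19 is prime.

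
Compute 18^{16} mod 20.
16

Using successive squaring:
Binary expansion of 16: 10000
Powers of 18 mod 20 (each is the square of the previous):
  18^1 ≡ 18 (mod 20)
  18^2 ≡ 18² = 324 ≡ 4 (mod 20)
  18^4 ≡ 4² = 16 ≡ 16 (mod 20)
  18^8 ≡ 16² = 256 ≡ 16 (mod 20)
  18^16 ≡ 16² = 256 ≡ 16 (mod 20)
16 is a power of 2, so 18^16 is the last square: ≡ 16 (mod 20)
Result: 18^16 ≡ 16 (mod 20)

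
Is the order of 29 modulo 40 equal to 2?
Yes, ord_40(29) = 2.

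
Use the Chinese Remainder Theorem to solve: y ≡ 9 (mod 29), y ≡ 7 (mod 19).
444

Using the Chinese Remainder Theorem:
M = product of moduli = 551
For equation 1: M_1 = 19, 19 ≡ 19 (mod 29), inverse of 19 mod 29 is 26 (check: 19 × 26 = 494 ≡ 1 (mod 29))
For equation 2: M_2 = 29, 29 ≡ 10 (mod 19), inverse of 29 mod 19 is 2 (check: 10 × 2 = 20 ≡ 1 (mod 19))
Combine: y ≡ Σ r_i×M_i×(M_i⁻¹ mod m_i) = 9×19×26 + 7×29×2 = 4446 + 406 = 4852
4852 mod 551 = 444
y ≡ 444 (mod 551)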